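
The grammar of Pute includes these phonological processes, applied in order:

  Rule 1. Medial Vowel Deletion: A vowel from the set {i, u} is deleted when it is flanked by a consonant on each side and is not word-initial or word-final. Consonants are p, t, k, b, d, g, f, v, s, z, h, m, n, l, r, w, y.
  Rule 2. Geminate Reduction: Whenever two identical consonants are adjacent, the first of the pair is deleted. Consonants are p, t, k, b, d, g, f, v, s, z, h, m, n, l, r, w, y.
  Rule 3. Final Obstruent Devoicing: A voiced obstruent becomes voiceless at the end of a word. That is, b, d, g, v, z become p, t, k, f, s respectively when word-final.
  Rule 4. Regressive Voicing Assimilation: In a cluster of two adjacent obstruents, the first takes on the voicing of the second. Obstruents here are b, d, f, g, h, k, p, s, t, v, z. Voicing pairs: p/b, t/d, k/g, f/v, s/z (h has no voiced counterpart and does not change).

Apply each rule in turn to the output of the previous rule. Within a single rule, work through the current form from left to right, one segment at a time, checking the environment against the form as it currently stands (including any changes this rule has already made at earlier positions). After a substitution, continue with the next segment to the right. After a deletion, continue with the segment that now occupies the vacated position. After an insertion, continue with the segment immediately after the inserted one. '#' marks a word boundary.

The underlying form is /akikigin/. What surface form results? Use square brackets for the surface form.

Rule 1 Medial Vowel Deletion: [akikigin] → [akkgn]
Rule 2 Geminate Reduction: [akkgn] → [akgn]
Rule 3 Final Obstruent Devoicing: no change — [akgn]
Rule 4 Regressive Voicing Assimilation: [akgn] → [aggn]

[aggn]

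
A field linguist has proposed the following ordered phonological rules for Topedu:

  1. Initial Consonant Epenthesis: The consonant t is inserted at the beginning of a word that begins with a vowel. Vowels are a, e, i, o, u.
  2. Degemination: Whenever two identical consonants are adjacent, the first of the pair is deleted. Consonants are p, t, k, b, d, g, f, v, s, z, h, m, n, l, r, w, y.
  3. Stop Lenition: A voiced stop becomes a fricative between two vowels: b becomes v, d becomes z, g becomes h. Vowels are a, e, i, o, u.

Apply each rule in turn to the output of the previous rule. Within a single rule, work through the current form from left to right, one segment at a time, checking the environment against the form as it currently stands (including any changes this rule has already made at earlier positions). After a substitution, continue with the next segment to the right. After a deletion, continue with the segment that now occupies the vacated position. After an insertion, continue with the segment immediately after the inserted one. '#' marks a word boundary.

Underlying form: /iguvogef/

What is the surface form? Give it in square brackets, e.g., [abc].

1 Initial Consonant Epenthesis: [iguvogef] → [tiguvogef]
2 Degemination: no change — [tiguvogef]
3 Stop Lenition: [tiguvogef] → [tihuvohef]

[tihuvohef]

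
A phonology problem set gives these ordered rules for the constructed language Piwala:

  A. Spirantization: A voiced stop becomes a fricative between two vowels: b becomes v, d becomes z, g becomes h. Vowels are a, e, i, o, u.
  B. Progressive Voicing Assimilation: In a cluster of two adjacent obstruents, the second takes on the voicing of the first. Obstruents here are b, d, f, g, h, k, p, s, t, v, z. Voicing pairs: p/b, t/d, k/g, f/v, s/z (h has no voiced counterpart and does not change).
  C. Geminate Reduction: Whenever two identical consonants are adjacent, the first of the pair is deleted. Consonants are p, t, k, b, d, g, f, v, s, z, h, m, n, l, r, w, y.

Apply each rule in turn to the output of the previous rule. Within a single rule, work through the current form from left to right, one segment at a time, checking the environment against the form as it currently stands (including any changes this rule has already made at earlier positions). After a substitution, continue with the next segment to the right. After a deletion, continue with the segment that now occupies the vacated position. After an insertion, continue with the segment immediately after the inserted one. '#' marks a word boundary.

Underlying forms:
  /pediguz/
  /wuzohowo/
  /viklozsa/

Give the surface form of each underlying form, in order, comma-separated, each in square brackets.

/pediguz/:
  A Spirantization: [pediguz] → [pezihuz]
  B Progressive Voicing Assimilation: no change — [pezihuz]
  C Geminate Reduction: no change — [pezihuz]
/wuzohowo/:
  A Spirantization: no change — [wuzohowo]
  B Progressive Voicing Assimilation: no change — [wuzohowo]
  C Geminate Reduction: no change — [wuzohowo]
/viklozsa/:
  A Spirantization: no change — [viklozsa]
  B Progressive Voicing Assimilation: [viklozsa] → [viklozza]
  C Geminate Reduction: [viklozza] → [vikloza]

[pezihuz], [wuzohowo], [vikloza]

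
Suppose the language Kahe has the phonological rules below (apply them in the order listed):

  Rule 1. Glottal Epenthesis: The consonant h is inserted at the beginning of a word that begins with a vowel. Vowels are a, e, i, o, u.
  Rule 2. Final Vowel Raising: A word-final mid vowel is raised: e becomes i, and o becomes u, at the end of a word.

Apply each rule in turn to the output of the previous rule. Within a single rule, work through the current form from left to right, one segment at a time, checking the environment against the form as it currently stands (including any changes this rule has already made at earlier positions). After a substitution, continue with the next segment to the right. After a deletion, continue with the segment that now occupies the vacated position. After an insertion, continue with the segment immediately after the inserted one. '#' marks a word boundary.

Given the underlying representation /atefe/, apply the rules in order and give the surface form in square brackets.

[hatefi]

Rule 1 Glottal Epenthesis: [atefe] → [hatefe]
Rule 2 Final Vowel Raising: [hatefe] → [hatefi]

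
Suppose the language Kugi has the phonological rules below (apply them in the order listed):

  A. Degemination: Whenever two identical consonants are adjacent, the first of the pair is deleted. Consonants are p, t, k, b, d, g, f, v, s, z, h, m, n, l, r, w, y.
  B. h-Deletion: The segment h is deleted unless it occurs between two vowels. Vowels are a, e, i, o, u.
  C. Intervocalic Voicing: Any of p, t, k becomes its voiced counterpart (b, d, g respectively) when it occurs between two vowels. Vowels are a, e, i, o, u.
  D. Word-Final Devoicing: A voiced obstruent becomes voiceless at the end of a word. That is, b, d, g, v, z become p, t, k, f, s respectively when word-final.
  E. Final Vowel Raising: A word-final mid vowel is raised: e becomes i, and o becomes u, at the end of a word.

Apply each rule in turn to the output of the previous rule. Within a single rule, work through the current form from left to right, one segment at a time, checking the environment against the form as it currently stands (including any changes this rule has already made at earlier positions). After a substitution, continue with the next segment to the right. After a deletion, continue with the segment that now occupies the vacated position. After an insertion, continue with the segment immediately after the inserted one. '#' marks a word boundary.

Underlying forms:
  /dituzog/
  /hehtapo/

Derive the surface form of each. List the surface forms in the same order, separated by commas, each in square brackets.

[diduzok], [edabu]

/dituzog/:
  A Degemination: no change — [dituzog]
  B h-Deletion: no change — [dituzog]
  C Intervocalic Voicing: [dituzog] → [diduzog]
  D Word-Final Devoicing: [diduzog] → [diduzok]
  E Final Vowel Raising: no change — [diduzok]
/hehtapo/:
  A Degemination: no change — [hehtapo]
  B h-Deletion: [hehtapo] → [etapo]
  C Intervocalic Voicing: [etapo] → [edabo]
  D Word-Final Devoicing: no change — [edabo]
  E Final Vowel Raising: [edabo] → [edabu]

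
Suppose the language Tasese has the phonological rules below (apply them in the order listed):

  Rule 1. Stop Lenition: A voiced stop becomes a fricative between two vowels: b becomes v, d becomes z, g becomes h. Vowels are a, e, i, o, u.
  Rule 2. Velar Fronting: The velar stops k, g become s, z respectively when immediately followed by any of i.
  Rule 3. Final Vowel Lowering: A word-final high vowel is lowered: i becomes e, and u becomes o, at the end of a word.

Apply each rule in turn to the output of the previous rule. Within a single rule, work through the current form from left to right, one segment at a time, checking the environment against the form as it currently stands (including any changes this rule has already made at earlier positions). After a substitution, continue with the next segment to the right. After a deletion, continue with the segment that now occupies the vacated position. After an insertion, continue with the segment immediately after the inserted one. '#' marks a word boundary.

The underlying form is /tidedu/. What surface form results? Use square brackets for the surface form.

[tizezo]

Rule 1 Stop Lenition: [tidedu] → [tizezu]
Rule 2 Velar Fronting: no change — [tizezu]
Rule 3 Final Vowel Lowering: [tizezu] → [tizezo]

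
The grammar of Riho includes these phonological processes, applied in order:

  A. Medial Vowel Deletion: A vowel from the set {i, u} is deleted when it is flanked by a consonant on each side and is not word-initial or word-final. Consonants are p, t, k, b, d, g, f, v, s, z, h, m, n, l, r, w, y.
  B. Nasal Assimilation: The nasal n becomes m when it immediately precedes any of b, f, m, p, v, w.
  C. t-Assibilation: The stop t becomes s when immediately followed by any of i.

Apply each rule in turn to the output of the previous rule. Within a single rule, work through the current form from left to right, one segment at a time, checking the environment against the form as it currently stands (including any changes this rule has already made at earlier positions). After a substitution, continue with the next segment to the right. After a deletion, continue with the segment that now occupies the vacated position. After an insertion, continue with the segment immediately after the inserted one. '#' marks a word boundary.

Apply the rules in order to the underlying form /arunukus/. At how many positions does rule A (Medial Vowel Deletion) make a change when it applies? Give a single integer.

3

A Medial Vowel Deletion: [arunukus] → [arnks]
B Nasal Assimilation: no change — [arnks]
C t-Assibilation: no change — [arnks]
Rule A changed 3 position(s).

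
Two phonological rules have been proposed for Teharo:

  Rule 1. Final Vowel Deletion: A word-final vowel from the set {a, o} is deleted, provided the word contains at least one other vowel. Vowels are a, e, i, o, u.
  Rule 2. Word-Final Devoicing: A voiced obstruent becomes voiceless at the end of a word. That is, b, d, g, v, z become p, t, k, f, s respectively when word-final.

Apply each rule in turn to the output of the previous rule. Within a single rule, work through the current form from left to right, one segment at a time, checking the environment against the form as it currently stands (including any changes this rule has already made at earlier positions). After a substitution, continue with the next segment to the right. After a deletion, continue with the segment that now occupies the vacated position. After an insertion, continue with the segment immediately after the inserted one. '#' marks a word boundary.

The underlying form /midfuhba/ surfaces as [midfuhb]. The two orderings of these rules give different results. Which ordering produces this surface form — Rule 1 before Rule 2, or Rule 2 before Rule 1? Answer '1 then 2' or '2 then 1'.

2 then 1

Order 1 then 2:
  1 Final Vowel Deletion: [midfuhba] → [midfuhb]
  2 Word-Final Devoicing: [midfuhb] → [midfuhp]
  result: [midfuhp]
Order 2 then 1:
  2 Word-Final Devoicing: no change — [midfuhba]
  1 Final Vowel Deletion: [midfuhba] → [midfuhb]
  result: [midfuhb]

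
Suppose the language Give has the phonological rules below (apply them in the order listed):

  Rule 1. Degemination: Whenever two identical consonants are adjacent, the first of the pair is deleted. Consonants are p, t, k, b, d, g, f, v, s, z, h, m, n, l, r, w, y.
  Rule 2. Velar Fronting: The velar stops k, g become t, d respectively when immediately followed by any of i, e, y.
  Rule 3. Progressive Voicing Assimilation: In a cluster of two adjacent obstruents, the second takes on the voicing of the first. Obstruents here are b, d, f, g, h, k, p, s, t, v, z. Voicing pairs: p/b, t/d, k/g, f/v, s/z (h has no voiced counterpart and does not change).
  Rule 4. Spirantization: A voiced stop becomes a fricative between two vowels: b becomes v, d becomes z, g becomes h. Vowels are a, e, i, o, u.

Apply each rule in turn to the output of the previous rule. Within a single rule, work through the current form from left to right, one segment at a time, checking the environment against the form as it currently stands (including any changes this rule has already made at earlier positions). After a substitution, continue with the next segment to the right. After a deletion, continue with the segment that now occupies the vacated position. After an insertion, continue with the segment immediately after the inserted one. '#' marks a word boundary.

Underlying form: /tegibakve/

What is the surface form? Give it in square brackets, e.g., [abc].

[tezivakfe]

Rule 1 Degemination: no change — [tegibakve]
Rule 2 Velar Fronting: [tegibakve] → [tedibakve]
Rule 3 Progressive Voicing Assimilation: [tedibakve] → [tedibakfe]
Rule 4 Spirantization: [tedibakfe] → [tezivakfe]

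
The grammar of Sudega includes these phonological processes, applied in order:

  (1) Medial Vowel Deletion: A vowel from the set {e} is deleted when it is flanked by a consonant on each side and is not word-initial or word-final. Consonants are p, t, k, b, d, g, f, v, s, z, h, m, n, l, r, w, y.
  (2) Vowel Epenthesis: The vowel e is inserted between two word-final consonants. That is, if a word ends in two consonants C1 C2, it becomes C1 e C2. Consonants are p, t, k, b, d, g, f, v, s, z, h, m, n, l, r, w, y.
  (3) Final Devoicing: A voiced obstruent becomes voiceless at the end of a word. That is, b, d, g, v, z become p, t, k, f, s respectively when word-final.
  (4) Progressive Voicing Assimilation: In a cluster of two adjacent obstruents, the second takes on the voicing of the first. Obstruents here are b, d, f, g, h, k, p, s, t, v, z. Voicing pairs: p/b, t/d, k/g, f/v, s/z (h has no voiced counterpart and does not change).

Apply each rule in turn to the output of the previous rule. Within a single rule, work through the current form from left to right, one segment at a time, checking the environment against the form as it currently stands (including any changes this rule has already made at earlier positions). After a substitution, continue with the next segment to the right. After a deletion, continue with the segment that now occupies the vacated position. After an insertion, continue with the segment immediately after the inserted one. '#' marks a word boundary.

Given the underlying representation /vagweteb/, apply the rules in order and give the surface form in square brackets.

(1) Medial Vowel Deletion: [vagweteb] → [vagwtb]
(2) Vowel Epenthesis: [vagwtb] → [vagwteb]
(3) Final Devoicing: [vagwteb] → [vagwtep]
(4) Progressive Voicing Assimilation: no change — [vagwtep]

[vagwtep]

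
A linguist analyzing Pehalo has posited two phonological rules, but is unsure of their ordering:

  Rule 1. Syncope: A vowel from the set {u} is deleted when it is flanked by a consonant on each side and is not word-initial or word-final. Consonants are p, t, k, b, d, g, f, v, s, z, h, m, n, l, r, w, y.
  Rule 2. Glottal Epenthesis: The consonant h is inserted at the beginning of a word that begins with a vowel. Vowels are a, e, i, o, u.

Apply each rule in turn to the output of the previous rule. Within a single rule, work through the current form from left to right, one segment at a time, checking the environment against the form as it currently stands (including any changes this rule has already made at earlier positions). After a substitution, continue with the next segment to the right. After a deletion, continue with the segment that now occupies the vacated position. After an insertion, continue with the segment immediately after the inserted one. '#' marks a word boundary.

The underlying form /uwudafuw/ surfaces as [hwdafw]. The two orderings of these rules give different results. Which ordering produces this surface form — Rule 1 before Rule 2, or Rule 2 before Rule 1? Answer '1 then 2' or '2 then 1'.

2 then 1

Order 1 then 2:
  1 Syncope: [uwudafuw] → [uwdafw]
  2 Glottal Epenthesis: [uwdafw] → [huwdafw]
  result: [huwdafw]
Order 2 then 1:
  2 Glottal Epenthesis: [uwudafuw] → [huwudafuw]
  1 Syncope: [huwudafuw] → [hwdafw]
  result: [hwdafw]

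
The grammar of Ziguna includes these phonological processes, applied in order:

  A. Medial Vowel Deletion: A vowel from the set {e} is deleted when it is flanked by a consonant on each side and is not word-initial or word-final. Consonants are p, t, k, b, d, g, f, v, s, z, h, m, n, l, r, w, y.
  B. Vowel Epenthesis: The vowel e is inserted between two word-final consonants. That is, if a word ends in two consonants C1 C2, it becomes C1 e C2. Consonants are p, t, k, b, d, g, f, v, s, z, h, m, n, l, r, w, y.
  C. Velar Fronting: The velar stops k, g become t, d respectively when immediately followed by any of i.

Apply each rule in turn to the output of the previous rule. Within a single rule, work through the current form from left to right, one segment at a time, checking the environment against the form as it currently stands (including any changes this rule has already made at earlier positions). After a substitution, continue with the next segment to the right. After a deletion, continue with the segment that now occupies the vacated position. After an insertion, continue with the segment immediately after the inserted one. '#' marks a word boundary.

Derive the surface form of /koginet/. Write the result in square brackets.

A Medial Vowel Deletion: [koginet] → [kogint]
B Vowel Epenthesis: [kogint] → [koginet]
C Velar Fronting: [koginet] → [kodinet]

[kodinet]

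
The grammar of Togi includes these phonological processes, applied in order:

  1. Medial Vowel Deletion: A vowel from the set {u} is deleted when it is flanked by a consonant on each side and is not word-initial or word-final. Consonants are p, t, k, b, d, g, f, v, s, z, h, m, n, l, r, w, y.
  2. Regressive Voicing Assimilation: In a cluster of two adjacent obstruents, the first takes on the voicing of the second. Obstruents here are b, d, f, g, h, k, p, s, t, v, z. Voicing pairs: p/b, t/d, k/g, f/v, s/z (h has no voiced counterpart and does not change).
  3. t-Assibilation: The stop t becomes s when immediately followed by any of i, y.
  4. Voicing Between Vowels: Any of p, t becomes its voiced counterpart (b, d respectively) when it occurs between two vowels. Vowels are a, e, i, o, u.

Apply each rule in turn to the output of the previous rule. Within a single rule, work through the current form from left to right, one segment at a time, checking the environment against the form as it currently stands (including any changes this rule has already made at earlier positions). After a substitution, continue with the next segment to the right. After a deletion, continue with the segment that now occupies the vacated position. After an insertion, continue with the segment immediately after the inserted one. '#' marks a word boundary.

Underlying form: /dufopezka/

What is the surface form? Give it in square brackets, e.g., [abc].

[tfobeska]

1 Medial Vowel Deletion: [dufopezka] → [dfopezka]
2 Regressive Voicing Assimilation: [dfopezka] → [tfopeska]
3 t-Assibilation: no change — [tfopeska]
4 Voicing Between Vowels: [tfopeska] → [tfobeska]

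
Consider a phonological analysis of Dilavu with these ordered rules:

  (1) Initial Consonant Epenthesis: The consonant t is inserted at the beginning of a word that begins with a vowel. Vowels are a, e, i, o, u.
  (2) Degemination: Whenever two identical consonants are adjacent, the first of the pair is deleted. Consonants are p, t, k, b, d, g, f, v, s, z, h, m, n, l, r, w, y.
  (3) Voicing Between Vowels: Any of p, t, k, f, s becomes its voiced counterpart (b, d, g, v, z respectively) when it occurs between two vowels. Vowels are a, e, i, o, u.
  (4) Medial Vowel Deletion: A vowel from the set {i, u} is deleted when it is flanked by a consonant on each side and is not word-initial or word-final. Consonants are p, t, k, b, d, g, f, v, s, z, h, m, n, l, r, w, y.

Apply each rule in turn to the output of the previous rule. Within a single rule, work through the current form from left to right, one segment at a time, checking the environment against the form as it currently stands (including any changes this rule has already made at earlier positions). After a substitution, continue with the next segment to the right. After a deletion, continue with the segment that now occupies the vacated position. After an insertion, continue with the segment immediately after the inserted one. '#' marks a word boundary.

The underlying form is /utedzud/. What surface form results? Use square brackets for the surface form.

(1) Initial Consonant Epenthesis: [utedzud] → [tutedzud]
(2) Degemination: no change — [tutedzud]
(3) Voicing Between Vowels: [tutedzud] → [tudedzud]
(4) Medial Vowel Deletion: [tudedzud] → [tdedzd]

[tdedzd]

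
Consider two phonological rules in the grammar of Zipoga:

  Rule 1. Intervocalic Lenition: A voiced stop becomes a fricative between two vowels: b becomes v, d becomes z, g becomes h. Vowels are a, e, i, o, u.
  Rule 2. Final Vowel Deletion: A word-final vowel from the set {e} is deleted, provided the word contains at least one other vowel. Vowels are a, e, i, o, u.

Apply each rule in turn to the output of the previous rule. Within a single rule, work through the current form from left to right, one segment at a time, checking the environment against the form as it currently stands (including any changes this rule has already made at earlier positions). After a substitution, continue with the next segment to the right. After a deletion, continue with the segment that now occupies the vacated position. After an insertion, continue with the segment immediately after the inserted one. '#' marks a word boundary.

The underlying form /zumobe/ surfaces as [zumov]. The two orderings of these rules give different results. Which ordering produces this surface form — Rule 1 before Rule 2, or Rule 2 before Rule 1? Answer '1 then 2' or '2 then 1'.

1 then 2

Order 1 then 2:
  1 Intervocalic Lenition: [zumobe] → [zumove]
  2 Final Vowel Deletion: [zumove] → [zumov]
  result: [zumov]
Order 2 then 1:
  2 Final Vowel Deletion: [zumobe] → [zumob]
  1 Intervocalic Lenition: no change — [zumob]
  result: [zumob]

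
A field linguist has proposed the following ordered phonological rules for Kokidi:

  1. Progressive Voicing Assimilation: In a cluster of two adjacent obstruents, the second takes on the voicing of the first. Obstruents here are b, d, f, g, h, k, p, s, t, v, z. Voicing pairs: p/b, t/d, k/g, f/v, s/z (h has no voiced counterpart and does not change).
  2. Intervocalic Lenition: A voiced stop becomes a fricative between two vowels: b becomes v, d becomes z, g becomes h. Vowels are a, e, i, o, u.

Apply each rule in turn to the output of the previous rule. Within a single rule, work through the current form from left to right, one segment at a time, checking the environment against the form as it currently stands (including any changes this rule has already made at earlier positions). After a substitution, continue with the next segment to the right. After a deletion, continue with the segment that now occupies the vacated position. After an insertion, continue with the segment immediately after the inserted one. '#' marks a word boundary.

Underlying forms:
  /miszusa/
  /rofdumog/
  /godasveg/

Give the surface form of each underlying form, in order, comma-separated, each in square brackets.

/miszusa/:
  1 Progressive Voicing Assimilation: [miszusa] → [missusa]
  2 Intervocalic Lenition: no change — [missusa]
/rofdumog/:
  1 Progressive Voicing Assimilation: [rofdumog] → [roftumog]
  2 Intervocalic Lenition: no change — [roftumog]
/godasveg/:
  1 Progressive Voicing Assimilation: [godasveg] → [godasfeg]
  2 Intervocalic Lenition: [godasfeg] → [gozasfeg]

[missusa], [roftumog], [gozasfeg]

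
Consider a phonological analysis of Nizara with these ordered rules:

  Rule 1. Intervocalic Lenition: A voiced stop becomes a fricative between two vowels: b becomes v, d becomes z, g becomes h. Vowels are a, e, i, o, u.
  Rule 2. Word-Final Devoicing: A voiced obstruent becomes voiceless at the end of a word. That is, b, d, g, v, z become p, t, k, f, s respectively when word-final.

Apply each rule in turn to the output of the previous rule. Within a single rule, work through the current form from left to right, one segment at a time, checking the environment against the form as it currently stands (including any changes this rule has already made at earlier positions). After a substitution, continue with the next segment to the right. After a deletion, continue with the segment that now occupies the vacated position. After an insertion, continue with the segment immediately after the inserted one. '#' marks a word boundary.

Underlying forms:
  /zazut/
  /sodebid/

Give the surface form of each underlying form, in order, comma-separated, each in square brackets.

/zazut/:
  Rule 1 Intervocalic Lenition: no change — [zazut]
  Rule 2 Word-Final Devoicing: no change — [zazut]
/sodebid/:
  Rule 1 Intervocalic Lenition: [sodebid] → [sozevid]
  Rule 2 Word-Final Devoicing: [sozevid] → [sozevit]

[zazut], [sozevit]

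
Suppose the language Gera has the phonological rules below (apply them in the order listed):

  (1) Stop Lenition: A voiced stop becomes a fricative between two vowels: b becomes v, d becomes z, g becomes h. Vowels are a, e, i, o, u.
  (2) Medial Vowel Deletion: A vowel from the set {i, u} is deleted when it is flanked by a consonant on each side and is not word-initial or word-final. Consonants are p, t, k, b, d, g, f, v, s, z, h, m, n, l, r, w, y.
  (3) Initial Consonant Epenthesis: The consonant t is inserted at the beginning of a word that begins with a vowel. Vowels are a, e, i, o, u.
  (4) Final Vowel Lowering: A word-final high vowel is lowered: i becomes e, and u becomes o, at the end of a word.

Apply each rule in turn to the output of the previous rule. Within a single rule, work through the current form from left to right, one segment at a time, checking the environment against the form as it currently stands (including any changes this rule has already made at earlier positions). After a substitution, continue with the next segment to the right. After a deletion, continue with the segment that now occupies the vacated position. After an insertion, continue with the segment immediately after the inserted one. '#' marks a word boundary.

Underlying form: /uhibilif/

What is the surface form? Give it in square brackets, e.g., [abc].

(1) Stop Lenition: [uhibilif] → [uhivilif]
(2) Medial Vowel Deletion: [uhivilif] → [uhvlf]
(3) Initial Consonant Epenthesis: [uhvlf] → [tuhvlf]
(4) Final Vowel Lowering: no change — [tuhvlf]

[tuhvlf]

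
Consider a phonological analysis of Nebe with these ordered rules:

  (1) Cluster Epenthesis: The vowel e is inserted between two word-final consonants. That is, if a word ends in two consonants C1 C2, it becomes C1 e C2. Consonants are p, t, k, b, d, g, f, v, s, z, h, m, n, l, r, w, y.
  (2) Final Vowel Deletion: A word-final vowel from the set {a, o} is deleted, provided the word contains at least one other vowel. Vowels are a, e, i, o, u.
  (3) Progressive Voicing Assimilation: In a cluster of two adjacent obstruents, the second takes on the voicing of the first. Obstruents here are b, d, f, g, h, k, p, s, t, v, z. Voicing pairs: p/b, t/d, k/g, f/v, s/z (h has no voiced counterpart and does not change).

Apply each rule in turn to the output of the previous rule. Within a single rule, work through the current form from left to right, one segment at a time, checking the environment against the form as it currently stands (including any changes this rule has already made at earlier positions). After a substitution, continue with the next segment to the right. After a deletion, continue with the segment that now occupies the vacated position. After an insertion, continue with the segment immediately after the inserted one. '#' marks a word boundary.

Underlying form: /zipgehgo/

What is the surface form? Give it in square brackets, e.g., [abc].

(1) Cluster Epenthesis: no change — [zipgehgo]
(2) Final Vowel Deletion: [zipgehgo] → [zipgehg]
(3) Progressive Voicing Assimilation: [zipgehg] → [zipkehk]

[zipkehk]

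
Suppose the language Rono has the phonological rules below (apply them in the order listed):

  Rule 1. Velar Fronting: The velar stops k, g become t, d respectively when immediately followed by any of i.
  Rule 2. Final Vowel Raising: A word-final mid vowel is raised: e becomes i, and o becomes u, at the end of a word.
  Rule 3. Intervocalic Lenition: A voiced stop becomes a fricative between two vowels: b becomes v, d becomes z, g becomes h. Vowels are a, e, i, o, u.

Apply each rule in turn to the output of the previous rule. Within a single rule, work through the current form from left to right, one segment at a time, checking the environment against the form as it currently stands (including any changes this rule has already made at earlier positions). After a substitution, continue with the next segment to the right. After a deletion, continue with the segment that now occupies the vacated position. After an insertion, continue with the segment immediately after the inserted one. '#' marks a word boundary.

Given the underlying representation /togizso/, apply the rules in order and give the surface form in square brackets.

Rule 1 Velar Fronting: [togizso] → [todizso]
Rule 2 Final Vowel Raising: [todizso] → [todizsu]
Rule 3 Intervocalic Lenition: [todizsu] → [tozizsu]

[tozizsu]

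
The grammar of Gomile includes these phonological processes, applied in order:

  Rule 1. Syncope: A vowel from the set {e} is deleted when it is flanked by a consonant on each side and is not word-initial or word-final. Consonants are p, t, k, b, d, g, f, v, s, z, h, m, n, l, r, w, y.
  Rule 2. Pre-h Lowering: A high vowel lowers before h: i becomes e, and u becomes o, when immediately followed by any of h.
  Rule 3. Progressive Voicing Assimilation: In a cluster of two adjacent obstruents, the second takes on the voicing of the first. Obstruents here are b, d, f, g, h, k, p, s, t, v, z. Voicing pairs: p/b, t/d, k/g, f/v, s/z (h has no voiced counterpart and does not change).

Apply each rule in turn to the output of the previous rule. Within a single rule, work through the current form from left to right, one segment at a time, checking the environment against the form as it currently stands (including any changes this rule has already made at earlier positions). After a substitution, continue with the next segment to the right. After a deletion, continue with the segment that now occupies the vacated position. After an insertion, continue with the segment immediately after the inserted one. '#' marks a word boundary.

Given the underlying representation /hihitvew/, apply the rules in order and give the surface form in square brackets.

[hehitfw]

Rule 1 Syncope: [hihitvew] → [hihitvw]
Rule 2 Pre-h Lowering: [hihitvw] → [hehitvw]
Rule 3 Progressive Voicing Assimilation: [hehitvw] → [hehitfw]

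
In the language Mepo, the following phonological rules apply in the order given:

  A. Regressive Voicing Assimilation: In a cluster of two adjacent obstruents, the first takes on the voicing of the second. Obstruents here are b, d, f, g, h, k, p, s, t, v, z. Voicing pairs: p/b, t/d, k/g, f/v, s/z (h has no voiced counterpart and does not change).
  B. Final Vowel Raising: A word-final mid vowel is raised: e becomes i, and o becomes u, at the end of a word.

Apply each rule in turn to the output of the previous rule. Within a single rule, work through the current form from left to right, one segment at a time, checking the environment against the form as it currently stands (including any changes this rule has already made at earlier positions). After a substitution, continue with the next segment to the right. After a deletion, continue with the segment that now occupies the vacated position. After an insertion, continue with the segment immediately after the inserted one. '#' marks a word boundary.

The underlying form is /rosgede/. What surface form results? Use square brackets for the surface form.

A Regressive Voicing Assimilation: [rosgede] → [rozgede]
B Final Vowel Raising: [rozgede] → [rozgedi]

[rozgedi]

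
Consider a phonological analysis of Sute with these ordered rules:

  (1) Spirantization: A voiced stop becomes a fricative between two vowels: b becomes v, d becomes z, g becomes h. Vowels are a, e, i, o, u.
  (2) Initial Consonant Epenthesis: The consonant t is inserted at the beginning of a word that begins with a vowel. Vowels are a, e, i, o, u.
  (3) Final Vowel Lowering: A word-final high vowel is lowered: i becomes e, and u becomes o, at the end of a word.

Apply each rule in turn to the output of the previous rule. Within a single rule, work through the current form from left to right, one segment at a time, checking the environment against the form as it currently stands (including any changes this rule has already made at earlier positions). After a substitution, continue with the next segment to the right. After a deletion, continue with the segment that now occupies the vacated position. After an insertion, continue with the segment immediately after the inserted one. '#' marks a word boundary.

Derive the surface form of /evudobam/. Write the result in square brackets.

[tevuzovam]

(1) Spirantization: [evudobam] → [evuzovam]
(2) Initial Consonant Epenthesis: [evuzovam] → [tevuzovam]
(3) Final Vowel Lowering: no change — [tevuzovam]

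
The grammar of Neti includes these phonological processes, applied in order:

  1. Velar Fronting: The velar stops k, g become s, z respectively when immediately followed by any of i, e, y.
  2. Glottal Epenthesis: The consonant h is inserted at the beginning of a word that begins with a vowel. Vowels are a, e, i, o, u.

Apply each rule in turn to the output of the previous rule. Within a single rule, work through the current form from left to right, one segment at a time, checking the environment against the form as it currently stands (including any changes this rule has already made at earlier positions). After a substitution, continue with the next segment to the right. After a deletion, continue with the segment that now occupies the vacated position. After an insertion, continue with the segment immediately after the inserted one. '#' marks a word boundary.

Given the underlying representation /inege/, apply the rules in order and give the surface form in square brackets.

1 Velar Fronting: [inege] → [ineze]
2 Glottal Epenthesis: [ineze] → [hineze]

[hineze]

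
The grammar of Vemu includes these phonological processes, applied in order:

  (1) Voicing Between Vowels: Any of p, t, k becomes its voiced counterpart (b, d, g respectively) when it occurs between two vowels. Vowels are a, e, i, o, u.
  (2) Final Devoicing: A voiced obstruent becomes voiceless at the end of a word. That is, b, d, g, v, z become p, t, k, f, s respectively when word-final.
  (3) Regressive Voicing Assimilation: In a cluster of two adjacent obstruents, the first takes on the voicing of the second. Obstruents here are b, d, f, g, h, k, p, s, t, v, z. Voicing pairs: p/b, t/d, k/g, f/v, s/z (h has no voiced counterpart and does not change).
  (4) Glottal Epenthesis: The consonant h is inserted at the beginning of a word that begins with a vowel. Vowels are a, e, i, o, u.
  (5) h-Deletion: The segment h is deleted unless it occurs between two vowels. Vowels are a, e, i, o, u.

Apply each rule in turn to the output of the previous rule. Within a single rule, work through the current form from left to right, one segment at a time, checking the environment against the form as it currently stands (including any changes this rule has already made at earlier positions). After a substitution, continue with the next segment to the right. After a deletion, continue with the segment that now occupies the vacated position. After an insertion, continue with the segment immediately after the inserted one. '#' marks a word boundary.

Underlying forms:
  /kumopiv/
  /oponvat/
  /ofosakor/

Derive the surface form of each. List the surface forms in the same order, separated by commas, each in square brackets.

/kumopiv/:
  (1) Voicing Between Vowels: [kumopiv] → [kumobiv]
  (2) Final Devoicing: [kumobiv] → [kumobif]
  (3) Regressive Voicing Assimilation: no change — [kumobif]
  (4) Glottal Epenthesis: no change — [kumobif]
  (5) h-Deletion: no change — [kumobif]
/oponvat/:
  (1) Voicing Between Vowels: [oponvat] → [obonvat]
  (2) Final Devoicing: no change — [obonvat]
  (3) Regressive Voicing Assimilation: no change — [obonvat]
  (4) Glottal Epenthesis: [obonvat] → [hobonvat]
  (5) h-Deletion: [hobonvat] → [obonvat]
/ofosakor/:
  (1) Voicing Between Vowels: [ofosakor] → [ofosagor]
  (2) Final Devoicing: no change — [ofosagor]
  (3) Regressive Voicing Assimilation: no change — [ofosagor]
  (4) Glottal Epenthesis: [ofosagor] → [hofosagor]
  (5) h-Deletion: [hofosagor] → [ofosagor]

[kumobif], [obonvat], [ofosagor]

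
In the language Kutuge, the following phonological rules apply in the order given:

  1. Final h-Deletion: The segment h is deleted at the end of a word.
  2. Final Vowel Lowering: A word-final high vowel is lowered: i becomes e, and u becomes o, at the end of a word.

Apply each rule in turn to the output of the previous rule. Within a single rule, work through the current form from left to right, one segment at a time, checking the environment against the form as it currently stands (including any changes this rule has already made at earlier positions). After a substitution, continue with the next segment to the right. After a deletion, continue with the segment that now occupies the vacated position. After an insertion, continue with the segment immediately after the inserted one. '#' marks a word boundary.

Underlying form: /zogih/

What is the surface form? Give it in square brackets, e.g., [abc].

1 Final h-Deletion: [zogih] → [zogi]
2 Final Vowel Lowering: [zogi] → [zoge]

[zoge]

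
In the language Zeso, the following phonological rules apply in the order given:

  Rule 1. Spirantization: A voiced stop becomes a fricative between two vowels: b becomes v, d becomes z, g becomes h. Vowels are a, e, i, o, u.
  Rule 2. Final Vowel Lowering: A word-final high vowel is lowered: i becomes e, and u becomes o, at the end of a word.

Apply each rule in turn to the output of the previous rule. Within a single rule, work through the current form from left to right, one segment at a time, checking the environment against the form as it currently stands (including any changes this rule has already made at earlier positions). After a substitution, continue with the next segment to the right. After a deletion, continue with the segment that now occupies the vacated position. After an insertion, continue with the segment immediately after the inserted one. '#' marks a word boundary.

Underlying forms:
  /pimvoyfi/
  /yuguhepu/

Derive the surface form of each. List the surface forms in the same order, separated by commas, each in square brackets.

[pimvoyfe], [yuhuhepo]

/pimvoyfi/:
  Rule 1 Spirantization: no change — [pimvoyfi]
  Rule 2 Final Vowel Lowering: [pimvoyfi] → [pimvoyfe]
/yuguhepu/:
  Rule 1 Spirantization: [yuguhepu] → [yuhuhepu]
  Rule 2 Final Vowel Lowering: [yuhuhepu] → [yuhuhepo]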